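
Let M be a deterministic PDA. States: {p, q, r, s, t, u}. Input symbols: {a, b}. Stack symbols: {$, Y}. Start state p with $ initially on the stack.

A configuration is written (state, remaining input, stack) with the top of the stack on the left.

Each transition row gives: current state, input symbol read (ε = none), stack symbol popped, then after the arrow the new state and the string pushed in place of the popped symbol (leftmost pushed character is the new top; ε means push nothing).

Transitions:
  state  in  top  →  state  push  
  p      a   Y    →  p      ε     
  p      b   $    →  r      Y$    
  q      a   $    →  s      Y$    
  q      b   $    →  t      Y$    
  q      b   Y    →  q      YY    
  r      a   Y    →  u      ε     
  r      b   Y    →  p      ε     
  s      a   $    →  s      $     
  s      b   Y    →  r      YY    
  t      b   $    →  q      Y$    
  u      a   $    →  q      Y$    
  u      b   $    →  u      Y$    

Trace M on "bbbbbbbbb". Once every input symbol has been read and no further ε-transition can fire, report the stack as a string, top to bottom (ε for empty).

Y$

(p, bbbbbbbbb, $) ⊢ (r, bbbbbbbb, Y$) ⊢ (p, bbbbbbb, $) ⊢ (r, bbbbbb, Y$) ⊢ (p, bbbbb, $) ⊢ (r, bbbb, Y$) ⊢ (p, bbb, $) ⊢ (r, bb, Y$) ⊢ (p, b, $) ⊢ (r, ε, Y$)
All input consumed in state r with stack Y$.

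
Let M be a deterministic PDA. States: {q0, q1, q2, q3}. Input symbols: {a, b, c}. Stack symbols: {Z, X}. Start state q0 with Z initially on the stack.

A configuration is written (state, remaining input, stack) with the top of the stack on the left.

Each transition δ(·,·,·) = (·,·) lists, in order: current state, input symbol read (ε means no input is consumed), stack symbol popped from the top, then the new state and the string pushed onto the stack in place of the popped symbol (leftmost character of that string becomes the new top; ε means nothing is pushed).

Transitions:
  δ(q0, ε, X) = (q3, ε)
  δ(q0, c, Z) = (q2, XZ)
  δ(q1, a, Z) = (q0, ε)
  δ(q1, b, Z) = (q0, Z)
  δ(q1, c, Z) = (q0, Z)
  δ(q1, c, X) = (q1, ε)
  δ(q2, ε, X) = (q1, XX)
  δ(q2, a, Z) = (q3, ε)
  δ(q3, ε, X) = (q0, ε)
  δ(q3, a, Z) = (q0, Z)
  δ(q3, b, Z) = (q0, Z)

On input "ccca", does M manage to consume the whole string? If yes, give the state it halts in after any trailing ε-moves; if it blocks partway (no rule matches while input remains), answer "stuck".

(q0, ccca, Z) ⊢ (q2, cca, XZ) ⊢ (q1, cca, XXZ) ⊢ (q1, ca, XZ) ⊢ (q1, a, Z) ⊢ (q0, ε, ε)
All input consumed; M is in state q0.

q0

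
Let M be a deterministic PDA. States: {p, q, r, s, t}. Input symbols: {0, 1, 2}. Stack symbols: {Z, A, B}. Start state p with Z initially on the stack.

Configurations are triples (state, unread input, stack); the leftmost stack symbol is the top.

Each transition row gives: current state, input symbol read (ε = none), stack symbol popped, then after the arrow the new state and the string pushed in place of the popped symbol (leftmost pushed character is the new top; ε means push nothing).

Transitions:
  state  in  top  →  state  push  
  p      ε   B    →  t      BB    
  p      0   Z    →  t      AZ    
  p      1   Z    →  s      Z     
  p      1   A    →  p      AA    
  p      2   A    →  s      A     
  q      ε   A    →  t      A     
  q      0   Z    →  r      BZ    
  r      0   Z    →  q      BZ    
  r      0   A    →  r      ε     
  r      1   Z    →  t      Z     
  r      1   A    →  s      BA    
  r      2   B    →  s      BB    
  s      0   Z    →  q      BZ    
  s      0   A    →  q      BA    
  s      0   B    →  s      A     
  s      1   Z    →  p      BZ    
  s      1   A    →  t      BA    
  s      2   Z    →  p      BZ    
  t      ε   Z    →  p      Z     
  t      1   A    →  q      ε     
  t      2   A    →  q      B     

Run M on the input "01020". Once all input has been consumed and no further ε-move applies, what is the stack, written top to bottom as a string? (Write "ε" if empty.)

(p, 01020, Z)
  read 0, top Z: go to t, push AZ → (t, 1020, AZ)
  read 1, top A: go to q, push ε → (q, 020, Z)
  read 0, top Z: go to r, push BZ → (r, 20, BZ)
  read 2, top B: go to s, push BB → (s, 0, BBZ)
  read 0, top B: go to s, push A → (s, ε, ABZ)
All input consumed in state s with stack ABZ.

ABZ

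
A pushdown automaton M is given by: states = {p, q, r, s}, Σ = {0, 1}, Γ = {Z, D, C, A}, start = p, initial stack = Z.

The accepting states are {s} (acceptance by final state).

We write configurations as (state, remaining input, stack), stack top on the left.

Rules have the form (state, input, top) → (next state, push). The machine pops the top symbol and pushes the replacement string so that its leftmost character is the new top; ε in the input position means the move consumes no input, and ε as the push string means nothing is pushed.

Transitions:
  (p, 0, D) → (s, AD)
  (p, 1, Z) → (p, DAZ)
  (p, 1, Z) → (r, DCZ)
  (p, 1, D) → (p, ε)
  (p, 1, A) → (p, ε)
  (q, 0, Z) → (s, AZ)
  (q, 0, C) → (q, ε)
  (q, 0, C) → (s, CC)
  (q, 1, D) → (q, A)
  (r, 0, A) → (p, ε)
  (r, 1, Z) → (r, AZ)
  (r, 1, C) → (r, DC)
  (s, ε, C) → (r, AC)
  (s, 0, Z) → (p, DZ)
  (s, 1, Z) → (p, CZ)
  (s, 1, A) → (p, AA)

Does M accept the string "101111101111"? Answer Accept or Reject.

No computation consumes all input and reaches a final state.

Reject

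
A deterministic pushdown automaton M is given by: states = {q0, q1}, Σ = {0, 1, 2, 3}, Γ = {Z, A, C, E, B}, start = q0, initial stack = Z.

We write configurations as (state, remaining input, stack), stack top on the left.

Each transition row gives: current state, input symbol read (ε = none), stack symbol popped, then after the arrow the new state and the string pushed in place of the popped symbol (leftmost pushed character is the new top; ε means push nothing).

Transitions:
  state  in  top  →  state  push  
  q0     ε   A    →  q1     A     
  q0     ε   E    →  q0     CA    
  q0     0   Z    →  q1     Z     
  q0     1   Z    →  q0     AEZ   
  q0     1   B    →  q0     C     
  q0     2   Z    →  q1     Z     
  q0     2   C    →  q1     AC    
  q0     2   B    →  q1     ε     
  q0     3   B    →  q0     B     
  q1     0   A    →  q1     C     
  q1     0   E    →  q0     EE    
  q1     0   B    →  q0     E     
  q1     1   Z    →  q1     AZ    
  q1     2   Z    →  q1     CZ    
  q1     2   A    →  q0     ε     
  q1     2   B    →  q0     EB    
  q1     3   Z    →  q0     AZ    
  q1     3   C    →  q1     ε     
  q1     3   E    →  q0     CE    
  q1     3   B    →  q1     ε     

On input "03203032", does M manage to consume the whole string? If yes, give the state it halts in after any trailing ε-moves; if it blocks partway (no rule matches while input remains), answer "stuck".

q1

(q0, 03203032, Z)
  read 0, top Z: go to q1, push Z → (q1, 3203032, Z)
  read 3, top Z: go to q0, push AZ → (q0, 203032, AZ)
  ε-move, top A: go to q1, push A → (q1, 203032, AZ)
  read 2, top A: go to q0, push ε → (q0, 03032, Z)
  read 0, top Z: go to q1, push Z → (q1, 3032, Z)
  read 3, top Z: go to q0, push AZ → (q0, 032, AZ)
  ε-move, top A: go to q1, push A → (q1, 032, AZ)
  read 0, top A: go to q1, push C → (q1, 32, CZ)
  read 3, top C: go to q1, push ε → (q1, 2, Z)
  read 2, top Z: go to q1, push CZ → (q1, ε, CZ)
All input consumed; M is in state q1.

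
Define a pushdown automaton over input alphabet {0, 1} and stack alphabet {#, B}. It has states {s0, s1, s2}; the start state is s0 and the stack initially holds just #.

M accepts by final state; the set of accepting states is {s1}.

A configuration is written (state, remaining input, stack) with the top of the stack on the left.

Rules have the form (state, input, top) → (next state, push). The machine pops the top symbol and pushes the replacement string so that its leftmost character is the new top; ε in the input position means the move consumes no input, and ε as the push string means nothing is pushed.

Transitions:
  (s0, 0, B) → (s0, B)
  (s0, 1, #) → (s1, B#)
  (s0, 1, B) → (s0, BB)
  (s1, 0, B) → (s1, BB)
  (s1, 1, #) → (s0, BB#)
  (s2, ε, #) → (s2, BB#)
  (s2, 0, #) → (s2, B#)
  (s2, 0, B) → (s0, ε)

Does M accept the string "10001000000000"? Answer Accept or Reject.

Reject

No computation consumes all input and reaches a final state.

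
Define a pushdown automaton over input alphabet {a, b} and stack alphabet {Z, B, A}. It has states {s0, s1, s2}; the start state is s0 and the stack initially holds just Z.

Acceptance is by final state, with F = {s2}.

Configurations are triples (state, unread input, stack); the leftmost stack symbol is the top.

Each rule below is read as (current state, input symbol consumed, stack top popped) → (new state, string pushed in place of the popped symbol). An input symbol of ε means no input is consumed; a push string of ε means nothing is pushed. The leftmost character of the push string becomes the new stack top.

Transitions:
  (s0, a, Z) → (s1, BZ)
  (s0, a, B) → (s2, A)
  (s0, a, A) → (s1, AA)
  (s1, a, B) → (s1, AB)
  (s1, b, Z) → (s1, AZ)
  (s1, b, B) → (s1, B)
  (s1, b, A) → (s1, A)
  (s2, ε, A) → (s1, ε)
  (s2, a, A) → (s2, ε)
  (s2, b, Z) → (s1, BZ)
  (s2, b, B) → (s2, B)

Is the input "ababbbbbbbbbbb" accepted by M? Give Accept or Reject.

Reject

No computation consumes all input and reaches a final state.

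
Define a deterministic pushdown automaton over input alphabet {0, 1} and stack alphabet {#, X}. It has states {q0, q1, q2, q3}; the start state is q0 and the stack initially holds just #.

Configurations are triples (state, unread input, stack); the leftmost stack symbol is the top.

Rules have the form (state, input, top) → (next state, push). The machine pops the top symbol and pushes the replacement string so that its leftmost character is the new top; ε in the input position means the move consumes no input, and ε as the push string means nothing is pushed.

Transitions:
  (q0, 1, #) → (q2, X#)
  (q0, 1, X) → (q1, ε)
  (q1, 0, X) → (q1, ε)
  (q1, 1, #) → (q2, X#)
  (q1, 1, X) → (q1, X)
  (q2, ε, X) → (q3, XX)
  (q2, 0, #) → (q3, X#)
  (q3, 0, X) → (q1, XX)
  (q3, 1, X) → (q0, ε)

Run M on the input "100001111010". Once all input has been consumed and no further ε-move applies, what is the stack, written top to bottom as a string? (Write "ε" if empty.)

(q0, 100001111010, #)
  read 1, top #: go to q2, push X# → (q2, 00001111010, X#)
  ε-move, top X: go to q3, push XX → (q3, 00001111010, XX#)
  read 0, top X: go to q1, push XX → (q1, 0001111010, XXX#)
  read 0, top X: go to q1, push ε → (q1, 001111010, XX#)
  read 0, top X: go to q1, push ε → (q1, 01111010, X#)
  read 0, top X: go to q1, push ε → (q1, 1111010, #)
  read 1, top #: go to q2, push X# → (q2, 111010, X#)
  ε-move, top X: go to q3, push XX → (q3, 111010, XX#)
  read 1, top X: go to q0, push ε → (q0, 11010, X#)
  read 1, top X: go to q1, push ε → (q1, 1010, #)
  read 1, top #: go to q2, push X# → (q2, 010, X#)
  ε-move, top X: go to q3, push XX → (q3, 010, XX#)
  read 0, top X: go to q1, push XX → (q1, 10, XXX#)
  read 1, top X: go to q1, push X → (q1, 0, XXX#)
  read 0, top X: go to q1, push ε → (q1, ε, XX#)
All input consumed in state q1 with stack XX#.

XX#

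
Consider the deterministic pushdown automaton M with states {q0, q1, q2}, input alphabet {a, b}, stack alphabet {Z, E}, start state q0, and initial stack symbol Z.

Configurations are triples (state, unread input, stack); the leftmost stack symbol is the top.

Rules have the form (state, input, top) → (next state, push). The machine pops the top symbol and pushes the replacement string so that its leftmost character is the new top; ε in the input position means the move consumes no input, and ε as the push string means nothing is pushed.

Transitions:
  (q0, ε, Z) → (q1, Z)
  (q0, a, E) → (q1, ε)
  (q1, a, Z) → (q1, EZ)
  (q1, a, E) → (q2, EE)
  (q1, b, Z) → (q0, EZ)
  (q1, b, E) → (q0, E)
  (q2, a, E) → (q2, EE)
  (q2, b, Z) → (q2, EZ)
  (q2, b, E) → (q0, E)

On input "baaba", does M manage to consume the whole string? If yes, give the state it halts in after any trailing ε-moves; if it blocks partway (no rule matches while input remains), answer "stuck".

(q0, baaba, Z)
  ε-move, top Z: go to q1, push Z → (q1, baaba, Z)
  read b, top Z: go to q0, push EZ → (q0, aaba, EZ)
  read a, top E: go to q1, push ε → (q1, aba, Z)
  read a, top Z: go to q1, push EZ → (q1, ba, EZ)
  read b, top E: go to q0, push E → (q0, a, EZ)
  read a, top E: go to q1, push ε → (q1, ε, Z)
All input consumed; M is in state q1.

q1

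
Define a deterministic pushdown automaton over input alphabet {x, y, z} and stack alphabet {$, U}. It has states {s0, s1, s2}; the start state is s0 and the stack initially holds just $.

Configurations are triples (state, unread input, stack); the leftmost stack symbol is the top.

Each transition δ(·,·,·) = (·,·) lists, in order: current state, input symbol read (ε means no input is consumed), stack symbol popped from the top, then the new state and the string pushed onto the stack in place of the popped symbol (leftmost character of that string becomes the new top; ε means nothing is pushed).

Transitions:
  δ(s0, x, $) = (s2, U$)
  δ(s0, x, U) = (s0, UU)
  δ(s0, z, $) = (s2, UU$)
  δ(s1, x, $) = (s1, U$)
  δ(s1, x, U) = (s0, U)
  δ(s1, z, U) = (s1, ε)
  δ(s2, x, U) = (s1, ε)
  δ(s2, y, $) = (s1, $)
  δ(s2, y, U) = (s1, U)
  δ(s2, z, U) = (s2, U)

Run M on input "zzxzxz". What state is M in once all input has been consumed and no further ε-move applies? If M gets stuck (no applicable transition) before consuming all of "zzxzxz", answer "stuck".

(s0, zzxzxz, $)
  read z, top $: go to s2, push UU$ → (s2, zxzxz, UU$)
  read z, top U: go to s2, push U → (s2, xzxz, UU$)
  read x, top U: go to s1, push ε → (s1, zxz, U$)
  read z, top U: go to s1, push ε → (s1, xz, $)
  read x, top $: go to s1, push U$ → (s1, z, U$)
  read z, top U: go to s1, push ε → (s1, ε, $)
All input consumed; M is in state s1.

s1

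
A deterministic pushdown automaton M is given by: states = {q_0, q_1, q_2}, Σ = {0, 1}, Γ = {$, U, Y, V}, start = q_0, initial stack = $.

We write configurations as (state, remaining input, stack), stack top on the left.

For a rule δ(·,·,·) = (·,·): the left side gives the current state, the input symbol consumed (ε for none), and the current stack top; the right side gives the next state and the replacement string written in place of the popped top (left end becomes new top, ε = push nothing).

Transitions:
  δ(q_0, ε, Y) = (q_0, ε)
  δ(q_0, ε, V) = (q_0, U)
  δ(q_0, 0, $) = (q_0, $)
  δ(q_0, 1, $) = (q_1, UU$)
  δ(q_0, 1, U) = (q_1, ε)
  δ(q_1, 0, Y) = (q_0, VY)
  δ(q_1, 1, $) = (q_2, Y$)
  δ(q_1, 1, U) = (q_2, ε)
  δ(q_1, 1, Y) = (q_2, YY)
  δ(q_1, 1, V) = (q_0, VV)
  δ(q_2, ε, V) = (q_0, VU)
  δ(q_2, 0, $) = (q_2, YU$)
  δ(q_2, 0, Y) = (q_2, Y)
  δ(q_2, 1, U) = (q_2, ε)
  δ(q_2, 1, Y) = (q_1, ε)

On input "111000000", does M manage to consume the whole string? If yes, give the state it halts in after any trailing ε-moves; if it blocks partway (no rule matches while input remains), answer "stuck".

q_2

(q_0, 111000000, $)
  read 1, top $: go to q_1, push UU$ → (q_1, 11000000, UU$)
  read 1, top U: go to q_2, push ε → (q_2, 1000000, U$)
  read 1, top U: go to q_2, push ε → (q_2, 000000, $)
  read 0, top $: go to q_2, push YU$ → (q_2, 00000, YU$)
  read 0, top Y: go to q_2, push Y → (q_2, 0000, YU$)
  read 0, top Y: go to q_2, push Y → (q_2, 000, YU$)
  read 0, top Y: go to q_2, push Y → (q_2, 00, YU$)
  read 0, top Y: go to q_2, push Y → (q_2, 0, YU$)
  read 0, top Y: go to q_2, push Y → (q_2, ε, YU$)
All input consumed; M is in state q_2.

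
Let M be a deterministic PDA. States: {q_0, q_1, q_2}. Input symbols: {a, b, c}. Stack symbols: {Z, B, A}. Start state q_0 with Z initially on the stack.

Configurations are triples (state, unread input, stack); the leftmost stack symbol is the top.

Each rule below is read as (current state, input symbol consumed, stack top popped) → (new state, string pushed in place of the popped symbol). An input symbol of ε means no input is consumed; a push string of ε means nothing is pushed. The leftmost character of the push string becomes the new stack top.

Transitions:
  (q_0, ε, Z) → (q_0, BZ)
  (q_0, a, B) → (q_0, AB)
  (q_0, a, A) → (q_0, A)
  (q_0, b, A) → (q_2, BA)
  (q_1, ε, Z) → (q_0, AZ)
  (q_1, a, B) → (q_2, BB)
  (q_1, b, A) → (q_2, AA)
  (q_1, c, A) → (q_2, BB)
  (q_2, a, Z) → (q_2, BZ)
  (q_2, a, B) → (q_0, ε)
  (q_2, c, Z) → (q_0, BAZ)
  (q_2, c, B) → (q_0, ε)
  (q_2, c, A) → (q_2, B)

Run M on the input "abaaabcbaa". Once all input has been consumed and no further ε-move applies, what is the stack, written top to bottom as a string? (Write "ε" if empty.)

(q_0, abaaabcbaa, Z) ⊢ (q_0, abaaabcbaa, BZ) ⊢ (q_0, baaabcbaa, ABZ) ⊢ (q_2, aaabcbaa, BABZ) ⊢ (q_0, aabcbaa, ABZ) ⊢ (q_0, abcbaa, ABZ) ⊢ (q_0, bcbaa, ABZ) ⊢ (q_2, cbaa, BABZ) ⊢ (q_0, baa, ABZ) ⊢ (q_2, aa, BABZ) ⊢ (q_0, a, ABZ) ⊢ (q_0, ε, ABZ)
All input consumed in state q_0 with stack ABZ.

ABZ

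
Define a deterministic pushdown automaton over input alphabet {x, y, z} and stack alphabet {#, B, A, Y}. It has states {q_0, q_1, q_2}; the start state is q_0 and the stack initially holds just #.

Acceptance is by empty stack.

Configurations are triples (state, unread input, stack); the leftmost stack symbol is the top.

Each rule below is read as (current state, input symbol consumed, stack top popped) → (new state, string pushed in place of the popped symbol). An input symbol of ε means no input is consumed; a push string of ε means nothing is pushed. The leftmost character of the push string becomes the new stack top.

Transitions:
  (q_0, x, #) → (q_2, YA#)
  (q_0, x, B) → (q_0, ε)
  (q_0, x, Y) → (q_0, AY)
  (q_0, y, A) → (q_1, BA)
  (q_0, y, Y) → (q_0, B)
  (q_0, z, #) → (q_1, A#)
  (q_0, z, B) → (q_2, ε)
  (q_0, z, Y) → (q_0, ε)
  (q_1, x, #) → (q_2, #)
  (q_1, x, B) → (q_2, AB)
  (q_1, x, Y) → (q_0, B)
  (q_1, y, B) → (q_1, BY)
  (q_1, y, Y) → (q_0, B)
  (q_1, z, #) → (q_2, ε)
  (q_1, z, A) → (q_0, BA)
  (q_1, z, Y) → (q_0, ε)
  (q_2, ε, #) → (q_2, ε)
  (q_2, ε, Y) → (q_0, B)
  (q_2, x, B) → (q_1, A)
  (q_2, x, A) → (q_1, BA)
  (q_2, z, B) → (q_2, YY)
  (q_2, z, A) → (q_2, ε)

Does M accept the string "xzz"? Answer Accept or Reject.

(q_0, xzz, #) ⊢ (q_2, zz, YA#) ⊢ (q_0, zz, BA#) ⊢ (q_2, z, A#) ⊢ (q_2, ε, #) ⊢ (q_2, ε, ε)
All input consumed and the stack is empty.

Accept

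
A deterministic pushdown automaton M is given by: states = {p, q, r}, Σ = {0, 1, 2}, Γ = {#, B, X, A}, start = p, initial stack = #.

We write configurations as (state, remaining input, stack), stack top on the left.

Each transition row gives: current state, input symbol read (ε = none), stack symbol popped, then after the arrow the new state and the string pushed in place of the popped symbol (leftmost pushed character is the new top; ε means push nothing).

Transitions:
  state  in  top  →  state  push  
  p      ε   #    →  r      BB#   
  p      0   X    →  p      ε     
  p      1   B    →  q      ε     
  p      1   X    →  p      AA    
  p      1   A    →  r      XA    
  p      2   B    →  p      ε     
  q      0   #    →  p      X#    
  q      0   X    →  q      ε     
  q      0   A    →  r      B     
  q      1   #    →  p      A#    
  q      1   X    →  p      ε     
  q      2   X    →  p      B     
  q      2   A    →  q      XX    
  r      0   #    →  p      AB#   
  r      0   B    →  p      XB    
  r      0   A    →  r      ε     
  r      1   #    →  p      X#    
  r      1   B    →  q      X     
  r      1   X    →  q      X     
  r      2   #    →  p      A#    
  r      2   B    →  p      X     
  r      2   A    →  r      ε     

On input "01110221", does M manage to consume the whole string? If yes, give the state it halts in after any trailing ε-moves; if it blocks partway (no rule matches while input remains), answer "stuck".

(p, 01110221, #)
  ε-move, top #: go to r, push BB# → (r, 01110221, BB#)
  read 0, top B: go to p, push XB → (p, 1110221, XBB#)
  read 1, top X: go to p, push AA → (p, 110221, AABB#)
  read 1, top A: go to r, push XA → (r, 10221, XAABB#)
  read 1, top X: go to q, push X → (q, 0221, XAABB#)
  read 0, top X: go to q, push ε → (q, 221, AABB#)
  read 2, top A: go to q, push XX → (q, 21, XXABB#)
  read 2, top X: go to p, push B → (p, 1, BXABB#)
  read 1, top B: go to q, push ε → (q, ε, XABB#)
All input consumed; M is in state q.

q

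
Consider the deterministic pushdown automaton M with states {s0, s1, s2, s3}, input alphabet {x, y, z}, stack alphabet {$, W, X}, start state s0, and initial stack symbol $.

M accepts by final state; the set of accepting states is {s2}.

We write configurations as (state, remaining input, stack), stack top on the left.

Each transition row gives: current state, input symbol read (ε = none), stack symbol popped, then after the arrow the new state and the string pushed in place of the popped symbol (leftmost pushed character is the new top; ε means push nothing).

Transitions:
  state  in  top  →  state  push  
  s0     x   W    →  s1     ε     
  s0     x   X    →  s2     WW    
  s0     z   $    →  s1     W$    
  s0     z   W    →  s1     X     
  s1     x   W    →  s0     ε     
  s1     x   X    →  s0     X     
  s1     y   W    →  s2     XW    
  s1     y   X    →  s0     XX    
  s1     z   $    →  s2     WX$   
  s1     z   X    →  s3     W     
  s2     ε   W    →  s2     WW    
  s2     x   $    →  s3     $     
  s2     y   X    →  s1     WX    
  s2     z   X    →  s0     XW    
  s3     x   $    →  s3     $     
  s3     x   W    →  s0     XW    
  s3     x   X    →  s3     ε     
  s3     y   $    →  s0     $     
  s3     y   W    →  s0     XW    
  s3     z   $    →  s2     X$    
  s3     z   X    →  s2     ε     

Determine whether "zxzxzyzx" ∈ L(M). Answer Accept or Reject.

(s0, zxzxzyzx, $)
  read z, top $: go to s1, push W$ → (s1, xzxzyzx, W$)
  read x, top W: go to s0, push ε → (s0, zxzyzx, $)
  read z, top $: go to s1, push W$ → (s1, xzyzx, W$)
  read x, top W: go to s0, push ε → (s0, zyzx, $)
  read z, top $: go to s1, push W$ → (s1, yzx, W$)
  read y, top W: go to s2, push XW → (s2, zx, XW$)
  read z, top X: go to s0, push XW → (s0, x, XWW$)
  read x, top X: go to s2, push WW → (s2, ε, WWWW$)
All input consumed; state s2 ∈ F.

Accept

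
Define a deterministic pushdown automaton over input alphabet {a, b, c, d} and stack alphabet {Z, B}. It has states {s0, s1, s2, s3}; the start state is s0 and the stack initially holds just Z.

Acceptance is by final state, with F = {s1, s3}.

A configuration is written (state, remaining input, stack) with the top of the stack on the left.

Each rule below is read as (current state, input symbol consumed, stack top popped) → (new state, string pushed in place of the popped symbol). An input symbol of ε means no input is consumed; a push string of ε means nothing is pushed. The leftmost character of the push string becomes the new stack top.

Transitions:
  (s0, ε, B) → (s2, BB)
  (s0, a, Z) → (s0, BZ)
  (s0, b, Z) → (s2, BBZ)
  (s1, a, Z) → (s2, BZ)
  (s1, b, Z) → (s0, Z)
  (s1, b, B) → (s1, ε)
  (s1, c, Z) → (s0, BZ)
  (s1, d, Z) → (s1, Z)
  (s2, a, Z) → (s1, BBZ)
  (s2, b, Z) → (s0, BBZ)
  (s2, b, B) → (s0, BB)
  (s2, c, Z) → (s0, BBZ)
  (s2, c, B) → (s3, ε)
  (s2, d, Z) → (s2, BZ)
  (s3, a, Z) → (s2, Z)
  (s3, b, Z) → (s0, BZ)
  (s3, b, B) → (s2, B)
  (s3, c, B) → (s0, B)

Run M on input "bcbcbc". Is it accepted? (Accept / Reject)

Accept

(s0, bcbcbc, Z)
  read b, top Z: go to s2, push BBZ → (s2, cbcbc, BBZ)
  read c, top B: go to s3, push ε → (s3, bcbc, BZ)
  read b, top B: go to s2, push B → (s2, cbc, BZ)
  read c, top B: go to s3, push ε → (s3, bc, Z)
  read b, top Z: go to s0, push BZ → (s0, c, BZ)
  ε-move, top B: go to s2, push BB → (s2, c, BBZ)
  read c, top B: go to s3, push ε → (s3, ε, BZ)
All input consumed; state s3 ∈ F.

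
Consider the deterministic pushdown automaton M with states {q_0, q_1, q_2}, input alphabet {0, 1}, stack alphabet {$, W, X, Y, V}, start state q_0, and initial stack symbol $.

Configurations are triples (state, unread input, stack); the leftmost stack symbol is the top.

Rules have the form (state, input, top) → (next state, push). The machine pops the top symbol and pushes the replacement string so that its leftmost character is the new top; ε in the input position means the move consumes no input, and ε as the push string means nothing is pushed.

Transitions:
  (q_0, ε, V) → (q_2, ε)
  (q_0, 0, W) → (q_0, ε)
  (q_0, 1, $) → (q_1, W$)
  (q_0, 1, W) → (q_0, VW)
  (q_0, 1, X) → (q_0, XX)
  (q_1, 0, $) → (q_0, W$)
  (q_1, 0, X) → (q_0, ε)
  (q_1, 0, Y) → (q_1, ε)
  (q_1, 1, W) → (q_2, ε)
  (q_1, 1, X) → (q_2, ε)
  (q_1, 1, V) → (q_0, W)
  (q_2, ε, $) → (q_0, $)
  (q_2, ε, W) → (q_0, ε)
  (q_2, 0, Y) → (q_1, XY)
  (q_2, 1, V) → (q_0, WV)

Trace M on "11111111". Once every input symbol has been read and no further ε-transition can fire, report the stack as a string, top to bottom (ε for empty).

(q_0, 11111111, $)
  read 1, top $: go to q_1, push W$ → (q_1, 1111111, W$)
  read 1, top W: go to q_2, push ε → (q_2, 111111, $)
  ε-move, top $: go to q_0, push $ → (q_0, 111111, $)
  read 1, top $: go to q_1, push W$ → (q_1, 11111, W$)
  read 1, top W: go to q_2, push ε → (q_2, 1111, $)
  ε-move, top $: go to q_0, push $ → (q_0, 1111, $)
  read 1, top $: go to q_1, push W$ → (q_1, 111, W$)
  read 1, top W: go to q_2, push ε → (q_2, 11, $)
  ε-move, top $: go to q_0, push $ → (q_0, 11, $)
  read 1, top $: go to q_1, push W$ → (q_1, 1, W$)
  read 1, top W: go to q_2, push ε → (q_2, ε, $)
  ε-move, top $: go to q_0, push $ → (q_0, ε, $)
All input consumed in state q_0 with stack $.

$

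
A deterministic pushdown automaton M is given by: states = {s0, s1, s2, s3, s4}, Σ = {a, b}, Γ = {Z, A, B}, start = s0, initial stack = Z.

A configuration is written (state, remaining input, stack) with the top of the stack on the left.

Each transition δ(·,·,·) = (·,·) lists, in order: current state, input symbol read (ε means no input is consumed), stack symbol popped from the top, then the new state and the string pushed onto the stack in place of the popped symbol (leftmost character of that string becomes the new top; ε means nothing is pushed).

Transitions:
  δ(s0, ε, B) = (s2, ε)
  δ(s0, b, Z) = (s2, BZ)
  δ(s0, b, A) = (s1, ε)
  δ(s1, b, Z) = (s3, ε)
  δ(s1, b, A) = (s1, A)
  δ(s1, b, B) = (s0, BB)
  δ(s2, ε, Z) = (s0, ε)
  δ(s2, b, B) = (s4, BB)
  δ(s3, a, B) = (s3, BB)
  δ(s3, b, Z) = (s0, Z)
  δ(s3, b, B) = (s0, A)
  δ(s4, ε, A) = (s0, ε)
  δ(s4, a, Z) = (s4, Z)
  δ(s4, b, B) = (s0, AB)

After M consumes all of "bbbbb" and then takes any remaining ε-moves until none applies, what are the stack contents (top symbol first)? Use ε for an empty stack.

(s0, bbbbb, Z) ⊢ (s2, bbbb, BZ) ⊢ (s4, bbb, BBZ) ⊢ (s0, bb, ABBZ) ⊢ (s1, b, BBZ) ⊢ (s0, ε, BBBZ) ⊢ (s2, ε, BBZ)
All input consumed in state s2 with stack BBZ.

BBZ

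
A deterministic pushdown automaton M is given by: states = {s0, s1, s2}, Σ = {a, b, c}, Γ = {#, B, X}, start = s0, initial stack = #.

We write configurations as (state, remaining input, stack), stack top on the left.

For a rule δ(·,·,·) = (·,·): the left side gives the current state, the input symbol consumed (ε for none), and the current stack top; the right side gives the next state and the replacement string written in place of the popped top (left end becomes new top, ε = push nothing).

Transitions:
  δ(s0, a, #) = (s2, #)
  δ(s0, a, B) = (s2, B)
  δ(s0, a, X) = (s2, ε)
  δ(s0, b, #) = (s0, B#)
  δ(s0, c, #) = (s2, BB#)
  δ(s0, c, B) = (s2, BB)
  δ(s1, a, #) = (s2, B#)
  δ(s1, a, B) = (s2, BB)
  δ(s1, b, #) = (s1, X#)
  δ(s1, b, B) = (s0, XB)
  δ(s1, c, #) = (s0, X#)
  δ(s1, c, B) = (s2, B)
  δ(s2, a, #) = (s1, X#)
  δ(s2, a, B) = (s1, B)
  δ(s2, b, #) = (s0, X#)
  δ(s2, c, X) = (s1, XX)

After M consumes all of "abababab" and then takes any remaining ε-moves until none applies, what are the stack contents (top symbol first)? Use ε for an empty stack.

X#

(s0, abababab, #) ⊢ (s2, bababab, #) ⊢ (s0, ababab, X#) ⊢ (s2, babab, #) ⊢ (s0, abab, X#) ⊢ (s2, bab, #) ⊢ (s0, ab, X#) ⊢ (s2, b, #) ⊢ (s0, ε, X#)
All input consumed in state s0 with stack X#.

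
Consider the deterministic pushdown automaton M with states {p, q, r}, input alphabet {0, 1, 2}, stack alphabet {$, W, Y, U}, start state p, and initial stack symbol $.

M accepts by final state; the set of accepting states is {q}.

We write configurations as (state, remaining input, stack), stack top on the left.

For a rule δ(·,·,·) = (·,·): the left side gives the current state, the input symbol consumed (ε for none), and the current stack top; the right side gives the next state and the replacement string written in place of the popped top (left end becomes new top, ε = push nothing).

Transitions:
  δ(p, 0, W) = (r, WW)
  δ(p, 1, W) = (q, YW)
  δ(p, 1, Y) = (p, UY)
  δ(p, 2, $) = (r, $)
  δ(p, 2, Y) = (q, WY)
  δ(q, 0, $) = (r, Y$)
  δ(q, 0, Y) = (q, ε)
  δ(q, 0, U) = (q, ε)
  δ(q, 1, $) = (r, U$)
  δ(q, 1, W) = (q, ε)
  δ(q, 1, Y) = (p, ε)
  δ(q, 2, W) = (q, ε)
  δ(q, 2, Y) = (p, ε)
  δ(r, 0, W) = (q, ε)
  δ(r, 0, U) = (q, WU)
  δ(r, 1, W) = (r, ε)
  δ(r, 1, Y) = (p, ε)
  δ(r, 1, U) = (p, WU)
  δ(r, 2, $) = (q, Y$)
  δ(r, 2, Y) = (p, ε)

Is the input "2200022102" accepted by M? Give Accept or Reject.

Reject

(p, 2200022102, $)
  read 2, top $: go to r, push $ → (r, 200022102, $)
  read 2, top $: go to q, push Y$ → (q, 00022102, Y$)
  read 0, top Y: go to q, push ε → (q, 0022102, $)
  read 0, top $: go to r, push Y$ → (r, 022102, Y$)
No transition applies at (r, 022102, Y$); input not fully consumed.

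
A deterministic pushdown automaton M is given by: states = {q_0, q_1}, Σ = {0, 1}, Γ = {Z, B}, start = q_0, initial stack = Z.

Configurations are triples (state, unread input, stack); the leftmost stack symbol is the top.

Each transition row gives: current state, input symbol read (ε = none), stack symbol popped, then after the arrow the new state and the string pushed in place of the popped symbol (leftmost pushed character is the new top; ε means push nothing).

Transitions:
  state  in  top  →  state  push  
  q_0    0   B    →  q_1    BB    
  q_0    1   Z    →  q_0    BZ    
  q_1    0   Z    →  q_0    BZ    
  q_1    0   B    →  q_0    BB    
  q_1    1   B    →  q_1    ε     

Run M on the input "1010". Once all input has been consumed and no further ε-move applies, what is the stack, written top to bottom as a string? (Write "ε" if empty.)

(q_0, 1010, Z)
  read 1, top Z: go to q_0, push BZ → (q_0, 010, BZ)
  read 0, top B: go to q_1, push BB → (q_1, 10, BBZ)
  read 1, top B: go to q_1, push ε → (q_1, 0, BZ)
  read 0, top B: go to q_0, push BB → (q_0, ε, BBZ)
All input consumed in state q_0 with stack BBZ.

BBZ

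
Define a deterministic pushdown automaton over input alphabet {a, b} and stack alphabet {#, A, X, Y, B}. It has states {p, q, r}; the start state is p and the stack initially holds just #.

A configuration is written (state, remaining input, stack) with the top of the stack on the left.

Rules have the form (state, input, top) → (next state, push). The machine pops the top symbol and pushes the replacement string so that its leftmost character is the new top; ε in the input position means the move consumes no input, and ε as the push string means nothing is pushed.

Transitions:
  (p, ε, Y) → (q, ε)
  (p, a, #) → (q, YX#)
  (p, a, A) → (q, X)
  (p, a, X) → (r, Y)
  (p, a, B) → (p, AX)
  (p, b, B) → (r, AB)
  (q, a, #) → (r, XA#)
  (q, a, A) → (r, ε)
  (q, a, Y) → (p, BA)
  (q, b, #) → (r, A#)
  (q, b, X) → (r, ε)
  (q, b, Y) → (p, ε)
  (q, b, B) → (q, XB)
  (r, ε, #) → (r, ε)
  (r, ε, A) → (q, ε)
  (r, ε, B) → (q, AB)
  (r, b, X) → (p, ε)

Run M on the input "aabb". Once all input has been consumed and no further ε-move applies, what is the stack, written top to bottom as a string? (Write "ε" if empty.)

XBAX#

(p, aabb, #)
  read a, top #: go to q, push YX# → (q, abb, YX#)
  read a, top Y: go to p, push BA → (p, bb, BAX#)
  read b, top B: go to r, push AB → (r, b, ABAX#)
  ε-move, top A: go to q, push ε → (q, b, BAX#)
  read b, top B: go to q, push XB → (q, ε, XBAX#)
All input consumed in state q with stack XBAX#.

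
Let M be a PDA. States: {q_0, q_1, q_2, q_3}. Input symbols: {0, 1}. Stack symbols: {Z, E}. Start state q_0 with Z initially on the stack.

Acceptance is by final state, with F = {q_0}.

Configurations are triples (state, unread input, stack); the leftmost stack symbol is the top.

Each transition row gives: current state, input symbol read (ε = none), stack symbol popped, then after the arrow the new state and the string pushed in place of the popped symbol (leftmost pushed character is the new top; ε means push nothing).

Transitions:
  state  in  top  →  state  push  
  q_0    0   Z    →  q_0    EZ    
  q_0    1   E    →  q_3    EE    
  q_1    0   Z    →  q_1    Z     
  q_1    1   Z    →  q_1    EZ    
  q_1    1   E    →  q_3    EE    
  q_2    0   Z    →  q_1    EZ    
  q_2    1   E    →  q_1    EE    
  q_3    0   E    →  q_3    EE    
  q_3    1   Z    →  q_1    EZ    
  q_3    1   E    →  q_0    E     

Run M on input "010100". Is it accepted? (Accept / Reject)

Reject

No computation consumes all input and reaches a final state.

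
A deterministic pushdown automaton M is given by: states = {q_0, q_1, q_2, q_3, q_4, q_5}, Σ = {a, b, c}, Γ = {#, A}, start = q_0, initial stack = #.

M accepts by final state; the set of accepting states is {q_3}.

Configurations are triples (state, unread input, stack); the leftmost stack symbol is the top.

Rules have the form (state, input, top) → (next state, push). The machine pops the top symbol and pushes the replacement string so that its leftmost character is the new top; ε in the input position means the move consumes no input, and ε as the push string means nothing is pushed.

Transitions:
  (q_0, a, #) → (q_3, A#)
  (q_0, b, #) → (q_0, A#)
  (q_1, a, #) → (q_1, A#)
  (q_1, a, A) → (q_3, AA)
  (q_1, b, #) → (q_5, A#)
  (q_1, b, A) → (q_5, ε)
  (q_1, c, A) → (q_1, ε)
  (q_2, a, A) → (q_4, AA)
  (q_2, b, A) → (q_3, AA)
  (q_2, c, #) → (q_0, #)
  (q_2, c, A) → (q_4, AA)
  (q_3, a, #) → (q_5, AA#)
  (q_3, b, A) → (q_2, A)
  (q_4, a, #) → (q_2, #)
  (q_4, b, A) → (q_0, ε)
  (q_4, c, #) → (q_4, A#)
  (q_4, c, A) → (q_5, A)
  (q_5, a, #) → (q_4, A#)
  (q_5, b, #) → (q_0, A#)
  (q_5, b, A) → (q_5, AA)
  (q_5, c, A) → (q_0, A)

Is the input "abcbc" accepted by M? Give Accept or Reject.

(q_0, abcbc, #)
  read a, top #: go to q_3, push A# → (q_3, bcbc, A#)
  read b, top A: go to q_2, push A → (q_2, cbc, A#)
  read c, top A: go to q_4, push AA → (q_4, bc, AA#)
  read b, top A: go to q_0, push ε → (q_0, c, A#)
No transition applies at (q_0, c, A#); input not fully consumed.

Reject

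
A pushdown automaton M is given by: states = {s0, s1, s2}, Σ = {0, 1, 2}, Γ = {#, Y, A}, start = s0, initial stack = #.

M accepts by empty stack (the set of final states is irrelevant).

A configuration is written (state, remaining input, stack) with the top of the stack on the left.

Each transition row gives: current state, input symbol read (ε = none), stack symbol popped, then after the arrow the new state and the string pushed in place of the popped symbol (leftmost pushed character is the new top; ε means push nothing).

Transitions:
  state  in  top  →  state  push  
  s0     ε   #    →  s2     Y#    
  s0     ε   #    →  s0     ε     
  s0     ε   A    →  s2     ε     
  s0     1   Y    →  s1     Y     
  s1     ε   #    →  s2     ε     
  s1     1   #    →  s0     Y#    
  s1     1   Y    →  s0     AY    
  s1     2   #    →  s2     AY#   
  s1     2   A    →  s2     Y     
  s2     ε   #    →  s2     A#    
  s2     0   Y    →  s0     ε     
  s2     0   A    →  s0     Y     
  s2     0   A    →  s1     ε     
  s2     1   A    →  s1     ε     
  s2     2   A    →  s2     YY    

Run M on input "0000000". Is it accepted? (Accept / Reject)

Accept

One accepting computation: (s0, 0000000, #) ⊢ (s2, 0000000, Y#) ⊢ (s0, 000000, #) ⊢ (s2, 000000, Y#) ⊢ (s0, 00000, #) ⊢ (s2, 00000, Y#) ⊢ (s0, 0000, #) ⊢ (s2, 0000, Y#) ⊢ (s0, 000, #) ⊢ (s2, 000, Y#) ⊢ (s0, 00, #) ⊢ (s2, 00, Y#) ⊢ (s0, 0, #) ⊢ (s2, 0, Y#) ⊢ (s0, ε, #) ⊢ (s0, ε, ε)
All input consumed and the stack is empty.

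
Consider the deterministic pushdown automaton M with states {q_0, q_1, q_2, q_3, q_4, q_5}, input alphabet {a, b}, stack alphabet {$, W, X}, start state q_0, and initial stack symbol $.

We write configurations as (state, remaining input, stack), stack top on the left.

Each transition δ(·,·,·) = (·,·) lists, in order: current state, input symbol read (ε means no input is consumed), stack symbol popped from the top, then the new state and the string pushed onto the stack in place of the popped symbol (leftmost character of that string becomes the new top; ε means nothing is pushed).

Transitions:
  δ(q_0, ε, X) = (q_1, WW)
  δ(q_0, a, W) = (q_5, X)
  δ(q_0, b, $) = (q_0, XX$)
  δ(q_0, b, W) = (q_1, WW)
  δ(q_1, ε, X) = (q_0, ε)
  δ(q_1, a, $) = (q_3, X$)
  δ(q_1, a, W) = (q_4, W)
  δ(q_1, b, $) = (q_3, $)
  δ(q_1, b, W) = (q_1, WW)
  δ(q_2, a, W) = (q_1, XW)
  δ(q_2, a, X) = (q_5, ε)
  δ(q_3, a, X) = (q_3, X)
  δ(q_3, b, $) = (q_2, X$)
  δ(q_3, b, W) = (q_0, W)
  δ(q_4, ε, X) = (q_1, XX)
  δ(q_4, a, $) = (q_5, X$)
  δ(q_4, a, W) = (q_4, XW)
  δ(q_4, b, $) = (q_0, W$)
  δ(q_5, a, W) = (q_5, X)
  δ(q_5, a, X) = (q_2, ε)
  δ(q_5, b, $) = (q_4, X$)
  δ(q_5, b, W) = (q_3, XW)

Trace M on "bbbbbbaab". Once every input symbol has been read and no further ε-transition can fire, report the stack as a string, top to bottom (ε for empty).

(q_0, bbbbbbaab, $)
  read b, top $: go to q_0, push XX$ → (q_0, bbbbbaab, XX$)
  ε-move, top X: go to q_1, push WW → (q_1, bbbbbaab, WWX$)
  read b, top W: go to q_1, push WW → (q_1, bbbbaab, WWWX$)
  read b, top W: go to q_1, push WW → (q_1, bbbaab, WWWWX$)
  read b, top W: go to q_1, push WW → (q_1, bbaab, WWWWWX$)
  read b, top W: go to q_1, push WW → (q_1, baab, WWWWWWX$)
  read b, top W: go to q_1, push WW → (q_1, aab, WWWWWWWX$)
  read a, top W: go to q_4, push W → (q_4, ab, WWWWWWWX$)
  read a, top W: go to q_4, push XW → (q_4, b, XWWWWWWWX$)
  ε-move, top X: go to q_1, push XX → (q_1, b, XXWWWWWWWX$)
  ε-move, top X: go to q_0, push ε → (q_0, b, XWWWWWWWX$)
  ε-move, top X: go to q_1, push WW → (q_1, b, WWWWWWWWWX$)
  read b, top W: go to q_1, push WW → (q_1, ε, WWWWWWWWWWX$)
All input consumed in state q_1 with stack WWWWWWWWWWX$.

WWWWWWWWWWX$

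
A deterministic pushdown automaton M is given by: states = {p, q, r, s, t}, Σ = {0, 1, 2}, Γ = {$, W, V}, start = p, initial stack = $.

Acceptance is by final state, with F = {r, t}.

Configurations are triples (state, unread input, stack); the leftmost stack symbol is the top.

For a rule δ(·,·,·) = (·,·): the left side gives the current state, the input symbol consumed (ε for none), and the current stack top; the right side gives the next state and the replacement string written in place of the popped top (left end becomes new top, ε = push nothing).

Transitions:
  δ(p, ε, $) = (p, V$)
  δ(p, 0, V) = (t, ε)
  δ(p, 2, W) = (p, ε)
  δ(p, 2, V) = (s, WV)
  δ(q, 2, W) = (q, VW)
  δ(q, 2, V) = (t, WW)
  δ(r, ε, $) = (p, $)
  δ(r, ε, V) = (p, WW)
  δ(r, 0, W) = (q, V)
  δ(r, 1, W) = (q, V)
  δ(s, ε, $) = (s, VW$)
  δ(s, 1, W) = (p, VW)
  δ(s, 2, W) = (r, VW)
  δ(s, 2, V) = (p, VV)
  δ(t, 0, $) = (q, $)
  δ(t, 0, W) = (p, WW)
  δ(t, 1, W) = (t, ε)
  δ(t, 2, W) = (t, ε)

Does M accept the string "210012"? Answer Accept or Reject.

(p, 210012, $)
  ε-move, top $: go to p, push V$ → (p, 210012, V$)
  read 2, top V: go to s, push WV → (s, 10012, WV$)
  read 1, top W: go to p, push VW → (p, 0012, VWV$)
  read 0, top V: go to t, push ε → (t, 012, WV$)
  read 0, top W: go to p, push WW → (p, 12, WWV$)
No transition applies at (p, 12, WWV$); input not fully consumed.

Reject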